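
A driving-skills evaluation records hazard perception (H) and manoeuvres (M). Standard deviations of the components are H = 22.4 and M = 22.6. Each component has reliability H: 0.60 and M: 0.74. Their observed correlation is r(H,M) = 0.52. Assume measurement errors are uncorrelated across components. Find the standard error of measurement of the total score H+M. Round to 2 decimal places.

Var(total) = 1012.52 + 526.49 = 1539.01.
True-score variance = 679.018 + 526.49 = 1205.51, so reliability = 0.7833.
Error variance = 1539.01 − 1205.51 = 333.502; SEM = √333.502 = 18.26.

18.26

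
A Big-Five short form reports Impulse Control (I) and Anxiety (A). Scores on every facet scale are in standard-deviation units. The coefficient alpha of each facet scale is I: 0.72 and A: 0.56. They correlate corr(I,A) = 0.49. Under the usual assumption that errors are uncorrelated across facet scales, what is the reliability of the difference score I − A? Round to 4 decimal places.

Var(I−A) = 1 + 1 − 2·0.49 = 2 − 0.98 = 1.02.
Under uncorrelated errors the observed covariances equal the true-score covariances, so only the own-variance terms attenuate.
True-score variance = [0.72 + 0.56] − 0.98 = 1.28 − 0.98 = 0.3.
Reliability = 0.3 / 1.02 = 0.2941.

0.2941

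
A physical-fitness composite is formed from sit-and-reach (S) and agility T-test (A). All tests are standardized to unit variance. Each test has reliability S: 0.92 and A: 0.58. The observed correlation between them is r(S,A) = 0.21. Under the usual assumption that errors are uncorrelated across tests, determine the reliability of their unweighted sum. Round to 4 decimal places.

0.7934

Var(S+A) = 2 + 2·[0.21] = 2 + 0.42 = 2.42.
Because errors are independent across components, Cov(Tᵢ,Tⱼ) = Cov(Xᵢ,Xⱼ); the off-diagonal part of the true-score variance is the same as above.
True-score variance = [0.92 + 0.58] + 0.42 = 1.5 + 0.42 = 1.92.
Reliability = 1.92 / 2.42 = 0.7934.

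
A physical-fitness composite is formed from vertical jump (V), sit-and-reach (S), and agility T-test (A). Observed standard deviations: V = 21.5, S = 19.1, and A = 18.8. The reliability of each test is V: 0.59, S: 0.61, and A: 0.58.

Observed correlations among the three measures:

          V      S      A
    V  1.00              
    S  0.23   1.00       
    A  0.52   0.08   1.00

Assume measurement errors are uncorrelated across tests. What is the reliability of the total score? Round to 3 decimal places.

0.740

Var(V+S+A) = 21.5² + 19.1² + 18.8² + 2·[21.5·19.1·0.23 + 21.5·18.8·0.52 + 19.1·18.8·0.08] = 1180.5 + 666.72 = 1847.22.
With uncorrelated errors the cross-covariances are all true-score covariance, so they carry over unchanged; only the diagonal terms shrink to ρᵢσᵢ².
True-score variance = [21.5²·0.59 + 19.1²·0.61 + 18.8²·0.58] + 666.72 = 700.257 + 666.72 = 1366.98.
Reliability = 1366.98 / 1847.22 = 0.740.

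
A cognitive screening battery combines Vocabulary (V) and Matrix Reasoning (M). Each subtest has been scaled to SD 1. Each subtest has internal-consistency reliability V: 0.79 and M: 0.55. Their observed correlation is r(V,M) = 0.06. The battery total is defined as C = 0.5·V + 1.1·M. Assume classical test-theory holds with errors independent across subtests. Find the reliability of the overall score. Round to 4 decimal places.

0.6088

Var(C) = 0.5² + 1.1² + 2·[0.55·0.06] = 1.46 + 0.066 = 1.526.
Under uncorrelated errors the observed covariances equal the true-score covariances, so only the own-variance terms attenuate.
True-score variance = [0.5²·0.79 + 1.1²·0.55] + 0.066 = 0.863 + 0.066 = 0.929.
Reliability = 0.929 / 1.526 = 0.6088.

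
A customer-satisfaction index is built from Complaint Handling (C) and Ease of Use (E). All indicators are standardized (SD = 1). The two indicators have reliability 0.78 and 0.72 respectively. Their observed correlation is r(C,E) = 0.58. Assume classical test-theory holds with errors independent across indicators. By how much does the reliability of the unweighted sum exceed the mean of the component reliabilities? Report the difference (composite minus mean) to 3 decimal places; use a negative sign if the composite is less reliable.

Var(sum) = 2 + 1.16 = 3.16; true-score variance = 1.5 + 1.16 = 2.66; composite reliability = 0.8418.
Mean component reliability = 0.7500.
Difference = 0.8418 − 0.7500 = 0.092.

0.092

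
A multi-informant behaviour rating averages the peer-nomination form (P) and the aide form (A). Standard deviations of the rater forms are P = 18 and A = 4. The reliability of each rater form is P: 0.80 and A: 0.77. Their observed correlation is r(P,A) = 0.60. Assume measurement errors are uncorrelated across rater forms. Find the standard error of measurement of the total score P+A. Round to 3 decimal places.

8.275

Var(total) = 340 + 86.4 = 426.4.
True-score variance = 271.52 + 86.4 = 357.92, so reliability = 0.8394.
Error variance = 426.4 − 357.92 = 68.48; SEM = √68.48 = 8.275.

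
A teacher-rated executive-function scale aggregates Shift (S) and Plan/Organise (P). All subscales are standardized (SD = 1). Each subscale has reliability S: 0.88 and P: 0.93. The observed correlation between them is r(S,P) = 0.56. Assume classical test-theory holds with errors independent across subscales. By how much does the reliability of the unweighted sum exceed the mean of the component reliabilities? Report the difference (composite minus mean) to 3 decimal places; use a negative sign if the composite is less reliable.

0.034

Var(sum) = 2 + 1.12 = 3.12; true-score variance = 1.81 + 1.12 = 2.93; composite reliability = 0.9391.
Mean component reliability = 0.9050.
Difference = 0.9391 − 0.9050 = 0.034.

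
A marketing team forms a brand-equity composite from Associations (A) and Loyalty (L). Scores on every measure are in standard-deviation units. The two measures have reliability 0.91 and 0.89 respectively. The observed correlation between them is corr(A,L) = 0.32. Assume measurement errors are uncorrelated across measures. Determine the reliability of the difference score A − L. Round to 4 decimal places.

Var(A−L) = 1 + 1 − 2·0.32 = 2 − 0.64 = 1.36.
With uncorrelated errors the cross-covariances are all true-score covariance, so they carry over unchanged; only the diagonal terms shrink to ρᵢσᵢ².
True-score variance = [0.91 + 0.89] − 0.64 = 1.8 − 0.64 = 1.16.
Reliability = 1.16 / 1.36 = 0.8529.

0.8529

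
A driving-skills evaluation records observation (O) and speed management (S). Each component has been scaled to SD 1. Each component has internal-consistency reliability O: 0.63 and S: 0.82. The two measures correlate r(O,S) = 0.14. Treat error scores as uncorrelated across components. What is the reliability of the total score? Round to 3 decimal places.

0.759

Var(O+S) = 2 + 2·[0.14] = 2 + 0.28 = 2.28.
With uncorrelated errors the cross-covariances are all true-score covariance, so they carry over unchanged; only the diagonal terms shrink to ρᵢσᵢ².
True-score variance = [0.63 + 0.82] + 0.28 = 1.45 + 0.28 = 1.73.
Reliability = 1.73 / 2.28 = 0.759.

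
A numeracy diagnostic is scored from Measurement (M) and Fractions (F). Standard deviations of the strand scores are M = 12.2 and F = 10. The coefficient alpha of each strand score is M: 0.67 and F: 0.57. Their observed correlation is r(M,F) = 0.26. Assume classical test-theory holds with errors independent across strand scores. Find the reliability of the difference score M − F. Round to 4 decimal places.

Var(M−F) = 12.2² + 10² − 2·12.2·10·0.26 = 248.84 − 63.44 = 185.4.
With uncorrelated errors the cross-covariances are all true-score covariance, so they carry over unchanged; only the diagonal terms shrink to ρᵢσᵢ².
True-score variance = [12.2²·0.67 + 10²·0.57] − 63.44 = 156.723 − 63.44 = 93.2828.
Reliability = 93.2828 / 185.4 = 0.5031.

0.5031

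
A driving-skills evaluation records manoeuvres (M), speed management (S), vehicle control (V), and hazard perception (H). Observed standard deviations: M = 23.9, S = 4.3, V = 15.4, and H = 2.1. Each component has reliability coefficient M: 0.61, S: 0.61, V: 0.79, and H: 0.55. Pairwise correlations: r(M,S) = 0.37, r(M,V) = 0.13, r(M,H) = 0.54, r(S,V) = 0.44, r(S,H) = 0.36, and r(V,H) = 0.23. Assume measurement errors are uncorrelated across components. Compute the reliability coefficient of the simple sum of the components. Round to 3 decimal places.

Var(M+S+V+H) = 23.9² + 4.3² + 15.4² + 2.1² + 2·[23.9·4.3·0.37 + 23.9·15.4·0.13 + 23.9·2.1·0.54 + 4.3·15.4·0.44 + 4.3·2.1·0.36 + 15.4·2.1·0.23] = 831.27 + 305.602 = 1136.87.
With uncorrelated errors the cross-covariances are all true-score covariance, so they carry over unchanged; only the diagonal terms shrink to ρᵢσᵢ².
True-score variance = [23.9²·0.61 + 4.3²·0.61 + 15.4²·0.79 + 2.1²·0.55] + 305.602 = 549.499 + 305.602 = 855.101.
Reliability = 855.101 / 1136.87 = 0.752.

0.752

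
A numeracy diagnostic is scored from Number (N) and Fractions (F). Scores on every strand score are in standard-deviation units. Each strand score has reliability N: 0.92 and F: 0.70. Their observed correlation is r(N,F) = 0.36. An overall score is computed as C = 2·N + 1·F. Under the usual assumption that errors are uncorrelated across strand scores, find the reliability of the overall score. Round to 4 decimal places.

0.9037

Var(C) = 2² + 1 + 2·[2·0.36] = 5 + 1.44 = 6.44.
Under uncorrelated errors the observed covariances equal the true-score covariances, so only the own-variance terms attenuate.
True-score variance = [2²·0.92 + 0.70] + 1.44 = 4.38 + 1.44 = 5.82.
Reliability = 5.82 / 6.44 = 0.9037.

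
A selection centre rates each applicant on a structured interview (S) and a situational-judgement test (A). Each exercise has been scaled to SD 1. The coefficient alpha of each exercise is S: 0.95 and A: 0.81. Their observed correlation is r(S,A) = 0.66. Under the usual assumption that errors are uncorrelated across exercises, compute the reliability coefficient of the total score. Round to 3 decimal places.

0.928

Var(S+A) = 2 + 2·[0.66] = 2 + 1.32 = 3.32.
Because errors are independent across components, Cov(Tᵢ,Tⱼ) = Cov(Xᵢ,Xⱼ); the off-diagonal part of the true-score variance is the same as above.
True-score variance = [0.95 + 0.81] + 1.32 = 1.76 + 1.32 = 3.08.
Reliability = 3.08 / 3.32 = 0.928.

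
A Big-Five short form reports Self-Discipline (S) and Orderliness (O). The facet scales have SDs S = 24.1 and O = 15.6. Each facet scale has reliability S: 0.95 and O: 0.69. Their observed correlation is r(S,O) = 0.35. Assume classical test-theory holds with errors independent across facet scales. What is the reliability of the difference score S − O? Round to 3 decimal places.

Var(S−O) = 24.1² + 15.6² − 2·24.1·15.6·0.35 = 824.17 − 263.172 = 560.998.
Because errors are independent across components, Cov(Tᵢ,Tⱼ) = Cov(Xᵢ,Xⱼ); the off-diagonal part of the true-score variance is the same as above.
True-score variance = [24.1²·0.95 + 15.6²·0.69] − 263.172 = 719.688 − 263.172 = 456.516.
Reliability = 456.516 / 560.998 = 0.814.

0.814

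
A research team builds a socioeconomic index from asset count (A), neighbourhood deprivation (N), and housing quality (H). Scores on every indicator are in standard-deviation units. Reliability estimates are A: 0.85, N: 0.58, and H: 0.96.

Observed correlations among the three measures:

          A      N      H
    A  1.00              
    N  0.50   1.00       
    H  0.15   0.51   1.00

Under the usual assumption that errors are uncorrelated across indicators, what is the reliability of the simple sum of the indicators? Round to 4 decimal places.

Var(A+N+H) = 3 + 2·[0.50 + 0.15 + 0.51] = 3 + 2.32 = 5.32.
With uncorrelated errors the cross-covariances are all true-score covariance, so they carry over unchanged; only the diagonal terms shrink to ρᵢσᵢ².
True-score variance = [0.85 + 0.58 + 0.96] + 2.32 = 2.39 + 2.32 = 4.71.
Reliability = 4.71 / 5.32 = 0.8853.

0.8853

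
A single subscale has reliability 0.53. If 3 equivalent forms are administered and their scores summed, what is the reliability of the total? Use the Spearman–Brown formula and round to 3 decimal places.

ρ_k = kρ / (1 + (k−1)ρ) = 3·0.53 / (1 + 2·0.53) = 1.590 / 2.060 = 0.772.

0.772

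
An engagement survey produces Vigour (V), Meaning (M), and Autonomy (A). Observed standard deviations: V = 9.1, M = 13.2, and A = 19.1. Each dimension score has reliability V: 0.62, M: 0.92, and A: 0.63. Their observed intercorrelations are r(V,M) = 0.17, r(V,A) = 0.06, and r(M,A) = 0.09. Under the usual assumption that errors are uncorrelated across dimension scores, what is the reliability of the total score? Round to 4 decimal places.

Var(V+M+A) = 9.1² + 13.2² + 19.1² + 2·[9.1·13.2·0.17 + 9.1·19.1·0.06 + 13.2·19.1·0.09] = 621.86 + 107.08 = 728.94.
With uncorrelated errors the cross-covariances are all true-score covariance, so they carry over unchanged; only the diagonal terms shrink to ρᵢσᵢ².
True-score variance = [9.1²·0.62 + 13.2²·0.92 + 19.1²·0.63] + 107.08 = 441.473 + 107.08 = 548.553.
Reliability = 548.553 / 728.94 = 0.7525.

0.7525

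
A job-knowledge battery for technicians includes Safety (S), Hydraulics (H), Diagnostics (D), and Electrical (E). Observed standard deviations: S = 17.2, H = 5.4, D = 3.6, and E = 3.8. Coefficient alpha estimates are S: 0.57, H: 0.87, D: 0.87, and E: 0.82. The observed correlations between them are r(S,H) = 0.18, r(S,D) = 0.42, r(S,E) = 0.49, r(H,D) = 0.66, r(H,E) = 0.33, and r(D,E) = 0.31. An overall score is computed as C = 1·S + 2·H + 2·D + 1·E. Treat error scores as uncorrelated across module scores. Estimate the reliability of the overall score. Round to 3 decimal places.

0.824

Var(C) = 17.2² + 2²·5.4² + 2²·3.6² + 3.8² + 2·[2·17.2·5.4·0.18 + 2·17.2·3.6·0.42 + 17.2·3.8·0.49 + 4·5.4·3.6·0.66 + 2·5.4·3.8·0.33 + 2·3.6·3.8·0.31] = 478.76 + 381.645 = 860.405.
With uncorrelated errors the cross-covariances are all true-score covariance, so they carry over unchanged; only the diagonal terms shrink to ρᵢσᵢ².
True-score variance = [17.2²·0.57 + 2²·5.4²·0.87 + 2²·3.6²·0.87 + 3.8²·0.82] + 381.645 = 327.047 + 381.645 = 708.692.
Reliability = 708.692 / 860.405 = 0.824.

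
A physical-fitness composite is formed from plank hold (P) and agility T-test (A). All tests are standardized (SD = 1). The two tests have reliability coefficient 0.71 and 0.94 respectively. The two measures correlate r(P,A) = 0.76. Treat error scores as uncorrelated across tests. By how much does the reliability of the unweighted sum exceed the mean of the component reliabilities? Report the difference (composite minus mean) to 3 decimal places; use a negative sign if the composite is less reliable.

0.076

Var(sum) = 2 + 1.52 = 3.52; true-score variance = 1.65 + 1.52 = 3.17; composite reliability = 0.9006.
Mean component reliability = 0.8250.
Difference = 0.9006 − 0.8250 = 0.076.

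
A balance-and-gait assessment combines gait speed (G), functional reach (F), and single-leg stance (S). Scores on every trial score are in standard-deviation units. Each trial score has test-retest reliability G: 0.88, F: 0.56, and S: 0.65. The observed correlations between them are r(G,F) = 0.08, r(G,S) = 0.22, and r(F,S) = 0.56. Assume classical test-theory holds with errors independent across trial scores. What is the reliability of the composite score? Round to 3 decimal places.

Var(G+F+S) = 3 + 2·[0.08 + 0.22 + 0.56] = 3 + 1.72 = 4.72.
Because errors are independent across components, Cov(Tᵢ,Tⱼ) = Cov(Xᵢ,Xⱼ); the off-diagonal part of the true-score variance is the same as above.
True-score variance = [0.88 + 0.56 + 0.65] + 1.72 = 2.09 + 1.72 = 3.81.
Reliability = 3.81 / 4.72 = 0.807.

0.807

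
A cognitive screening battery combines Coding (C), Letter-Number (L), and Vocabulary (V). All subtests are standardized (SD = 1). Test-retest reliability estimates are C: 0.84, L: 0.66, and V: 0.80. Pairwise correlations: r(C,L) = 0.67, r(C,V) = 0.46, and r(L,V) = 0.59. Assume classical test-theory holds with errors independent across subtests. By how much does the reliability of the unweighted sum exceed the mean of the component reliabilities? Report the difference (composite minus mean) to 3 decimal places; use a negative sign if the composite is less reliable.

0.125

Var(sum) = 3 + 3.44 = 6.44; true-score variance = 2.3 + 3.44 = 5.74; composite reliability = 0.8913.
Mean component reliability = 0.7667.
Difference = 0.8913 − 0.7667 = 0.125.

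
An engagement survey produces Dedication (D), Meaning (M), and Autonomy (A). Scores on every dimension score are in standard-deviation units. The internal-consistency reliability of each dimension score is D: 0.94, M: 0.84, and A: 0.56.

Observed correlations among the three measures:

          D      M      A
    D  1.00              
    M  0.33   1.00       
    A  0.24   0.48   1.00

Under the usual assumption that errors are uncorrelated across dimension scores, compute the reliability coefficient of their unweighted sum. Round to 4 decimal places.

Var(D+M+A) = 3 + 2·[0.33 + 0.24 + 0.48] = 3 + 2.1 = 5.1.
With uncorrelated errors the cross-covariances are all true-score covariance, so they carry over unchanged; only the diagonal terms shrink to ρᵢσᵢ².
True-score variance = [0.94 + 0.84 + 0.56] + 2.1 = 2.34 + 2.1 = 4.44.
Reliability = 4.44 / 5.1 = 0.8706.

0.8706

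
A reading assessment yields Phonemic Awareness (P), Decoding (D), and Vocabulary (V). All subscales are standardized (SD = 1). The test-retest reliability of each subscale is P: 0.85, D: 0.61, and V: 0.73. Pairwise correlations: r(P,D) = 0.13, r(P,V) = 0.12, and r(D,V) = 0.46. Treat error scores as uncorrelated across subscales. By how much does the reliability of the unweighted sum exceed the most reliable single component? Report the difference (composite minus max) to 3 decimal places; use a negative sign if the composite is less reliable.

-0.033

Var(sum) = 3 + 1.42 = 4.42; true-score variance = 2.19 + 1.42 = 3.61; composite reliability = 0.8167.
Max component reliability = 0.8500.
Difference = 0.8167 − 0.8500 = -0.033.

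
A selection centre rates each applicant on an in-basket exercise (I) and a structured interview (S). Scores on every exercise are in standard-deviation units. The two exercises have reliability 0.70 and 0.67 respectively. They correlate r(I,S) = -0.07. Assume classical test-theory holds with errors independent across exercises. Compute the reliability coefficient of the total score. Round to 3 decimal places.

Var(I+S) = 2 + 2·[(-0.07)] = 2 − 0.14 = 1.86.
With uncorrelated errors the cross-covariances are all true-score covariance, so they carry over unchanged; only the diagonal terms shrink to ρᵢσᵢ².
True-score variance = [0.70 + 0.67] − 0.14 = 1.37 − 0.14 = 1.23.
Reliability = 1.23 / 1.86 = 0.661.

0.661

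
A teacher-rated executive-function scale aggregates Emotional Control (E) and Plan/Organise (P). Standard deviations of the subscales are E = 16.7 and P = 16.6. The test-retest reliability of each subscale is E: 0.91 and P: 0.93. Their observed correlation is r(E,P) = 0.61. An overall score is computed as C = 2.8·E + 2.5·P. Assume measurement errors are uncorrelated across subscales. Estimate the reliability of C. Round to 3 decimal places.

Var(C) = 2.8²·16.7² + 2.5²·16.6² + 2·[7·16.7·16.6·0.61] = 3908.75 + 2367.46 = 6276.21.
Because errors are independent across components, Cov(Tᵢ,Tⱼ) = Cov(Xᵢ,Xⱼ); the off-diagonal part of the true-score variance is the same as above.
True-score variance = [2.8²·16.7²·0.91 + 2.5²·16.6²·0.93] + 2367.46 = 3591.41 + 2367.46 = 5958.86.
Reliability = 5958.86 / 6276.21 = 0.949.

0.949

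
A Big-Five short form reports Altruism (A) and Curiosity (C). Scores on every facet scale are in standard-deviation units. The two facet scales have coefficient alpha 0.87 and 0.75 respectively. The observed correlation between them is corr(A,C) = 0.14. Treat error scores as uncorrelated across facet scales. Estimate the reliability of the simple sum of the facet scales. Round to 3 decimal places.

Var(A+C) = 2 + 2·[0.14] = 2 + 0.28 = 2.28.
Under uncorrelated errors the observed covariances equal the true-score covariances, so only the own-variance terms attenuate.
True-score variance = [0.87 + 0.75] + 0.28 = 1.62 + 0.28 = 1.9.
Reliability = 1.9 / 2.28 = 0.833.

0.833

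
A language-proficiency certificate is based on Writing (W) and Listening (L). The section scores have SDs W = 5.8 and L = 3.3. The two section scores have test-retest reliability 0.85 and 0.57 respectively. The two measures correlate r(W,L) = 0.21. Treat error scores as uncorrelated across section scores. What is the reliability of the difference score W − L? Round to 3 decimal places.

Var(W−L) = 5.8² + 3.3² − 2·5.8·3.3·0.21 = 44.53 − 8.0388 = 36.4912.
Under uncorrelated errors the observed covariances equal the true-score covariances, so only the own-variance terms attenuate.
True-score variance = [5.8²·0.85 + 3.3²·0.57] − 8.0388 = 34.8013 − 8.0388 = 26.7625.
Reliability = 26.7625 / 36.4912 = 0.733.

0.733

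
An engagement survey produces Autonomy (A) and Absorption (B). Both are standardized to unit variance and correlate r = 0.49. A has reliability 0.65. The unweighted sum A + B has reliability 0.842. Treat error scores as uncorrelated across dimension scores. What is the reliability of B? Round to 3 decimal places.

Var(A+B) = 2 + 2·0.49 = 2.980.
True-score variance = ρ_A + ρ_B + 2·0.49, so 0.842 = (0.65 + ρ_B + 0.98) / 2.980.
ρ_B = 0.842·2.980 − 0.65 − 0.98 = 0.879.

0.879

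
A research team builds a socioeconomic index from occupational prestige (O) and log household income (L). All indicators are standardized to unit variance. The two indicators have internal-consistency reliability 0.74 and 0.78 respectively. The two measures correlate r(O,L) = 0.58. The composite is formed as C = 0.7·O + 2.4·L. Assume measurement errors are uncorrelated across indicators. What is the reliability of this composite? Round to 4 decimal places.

0.8299

Var(C) = 0.7² + 2.4² + 2·[1.68·0.58] = 6.25 + 1.9488 = 8.1988.
Because errors are independent across components, Cov(Tᵢ,Tⱼ) = Cov(Xᵢ,Xⱼ); the off-diagonal part of the true-score variance is the same as above.
True-score variance = [0.7²·0.74 + 2.4²·0.78] + 1.9488 = 4.8554 + 1.9488 = 6.8042.
Reliability = 6.8042 / 8.1988 = 0.8299.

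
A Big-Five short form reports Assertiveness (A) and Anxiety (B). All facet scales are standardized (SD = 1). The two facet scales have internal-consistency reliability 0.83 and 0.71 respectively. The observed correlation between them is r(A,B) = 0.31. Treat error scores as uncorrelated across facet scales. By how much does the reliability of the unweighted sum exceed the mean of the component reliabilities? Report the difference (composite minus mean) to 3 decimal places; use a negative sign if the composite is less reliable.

0.054

Var(sum) = 2 + 0.62 = 2.62; true-score variance = 1.54 + 0.62 = 2.16; composite reliability = 0.8244.
Mean component reliability = 0.7700.
Difference = 0.8244 − 0.7700 = 0.054.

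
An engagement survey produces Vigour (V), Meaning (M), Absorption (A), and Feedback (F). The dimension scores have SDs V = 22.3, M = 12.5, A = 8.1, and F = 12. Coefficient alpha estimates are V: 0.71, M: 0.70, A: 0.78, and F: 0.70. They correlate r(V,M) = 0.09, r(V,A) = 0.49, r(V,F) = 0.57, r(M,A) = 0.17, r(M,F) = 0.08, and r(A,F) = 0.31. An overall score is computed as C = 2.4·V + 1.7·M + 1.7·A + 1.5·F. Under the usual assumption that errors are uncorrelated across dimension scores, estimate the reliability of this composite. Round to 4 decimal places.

0.8209

Var(C) = 2.4²·22.3² + 1.7²·12.5² + 1.7²·8.1² + 1.5²·12² + 2·[4.08·22.3·12.5·0.09 + 4.08·22.3·8.1·0.49 + 3.6·22.3·12·0.57 + 2.89·12.5·8.1·0.17 + 2.55·12.5·12·0.08 + 2.55·8.1·12·0.31] = 3829.57 + 2339.54 = 6169.1.
With uncorrelated errors the cross-covariances are all true-score covariance, so they carry over unchanged; only the diagonal terms shrink to ρᵢσᵢ².
True-score variance = [2.4²·22.3²·0.71 + 1.7²·12.5²·0.70 + 1.7²·8.1²·0.78 + 1.5²·12²·0.70] + 2339.54 = 2724.51 + 2339.54 = 5064.05.
Reliability = 5064.05 / 6169.1 = 0.8209.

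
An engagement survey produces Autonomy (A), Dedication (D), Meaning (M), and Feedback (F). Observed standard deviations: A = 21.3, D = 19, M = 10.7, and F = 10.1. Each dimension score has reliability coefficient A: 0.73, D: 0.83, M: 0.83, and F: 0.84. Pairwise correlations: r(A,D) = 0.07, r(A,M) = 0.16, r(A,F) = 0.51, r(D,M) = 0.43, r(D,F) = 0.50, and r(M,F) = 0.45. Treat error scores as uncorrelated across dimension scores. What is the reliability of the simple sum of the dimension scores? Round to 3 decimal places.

0.881

Var(A+D+M+F) = 21.3² + 19² + 10.7² + 10.1² + 2·[21.3·19·0.07 + 21.3·10.7·0.16 + 21.3·10.1·0.51 + 19·10.7·0.43 + 19·10.1·0.50 + 10.7·10.1·0.45] = 1031.19 + 813.023 = 1844.21.
Under uncorrelated errors the observed covariances equal the true-score covariances, so only the own-variance terms attenuate.
True-score variance = [21.3²·0.73 + 19²·0.83 + 10.7²·0.83 + 10.1²·0.84] + 813.023 = 811.539 + 813.023 = 1624.56.
Reliability = 1624.56 / 1844.21 = 0.881.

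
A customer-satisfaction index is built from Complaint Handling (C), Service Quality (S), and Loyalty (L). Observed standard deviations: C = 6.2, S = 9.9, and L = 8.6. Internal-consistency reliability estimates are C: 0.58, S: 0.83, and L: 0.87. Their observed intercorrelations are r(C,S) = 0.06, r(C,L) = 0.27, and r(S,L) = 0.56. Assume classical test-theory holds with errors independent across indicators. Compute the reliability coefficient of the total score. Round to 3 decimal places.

Var(C+S+L) = 6.2² + 9.9² + 8.6² + 2·[6.2·9.9·0.06 + 6.2·8.6·0.27 + 9.9·8.6·0.56] = 210.41 + 131.515 = 341.925.
With uncorrelated errors the cross-covariances are all true-score covariance, so they carry over unchanged; only the diagonal terms shrink to ρᵢσᵢ².
True-score variance = [6.2²·0.58 + 9.9²·0.83 + 8.6²·0.87] + 131.515 = 167.989 + 131.515 = 299.504.
Reliability = 299.504 / 341.925 = 0.876.

0.876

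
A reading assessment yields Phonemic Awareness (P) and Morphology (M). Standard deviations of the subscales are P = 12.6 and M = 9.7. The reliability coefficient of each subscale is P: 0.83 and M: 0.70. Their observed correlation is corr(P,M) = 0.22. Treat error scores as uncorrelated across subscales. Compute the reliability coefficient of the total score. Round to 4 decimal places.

Var(P+M) = 12.6² + 9.7² + 2·[12.6·9.7·0.22] = 252.85 + 53.7768 = 306.627.
Under uncorrelated errors the observed covariances equal the true-score covariances, so only the own-variance terms attenuate.
True-score variance = [12.6²·0.83 + 9.7²·0.70] + 53.7768 = 197.634 + 53.7768 = 251.411.
Reliability = 251.411 / 306.627 = 0.8199.

0.8199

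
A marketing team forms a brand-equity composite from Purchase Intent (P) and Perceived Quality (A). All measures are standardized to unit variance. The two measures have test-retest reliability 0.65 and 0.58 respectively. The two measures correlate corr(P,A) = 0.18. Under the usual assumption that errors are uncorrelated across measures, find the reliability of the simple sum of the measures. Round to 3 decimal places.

Var(P+A) = 2 + 2·[0.18] = 2 + 0.36 = 2.36.
Because errors are independent across components, Cov(Tᵢ,Tⱼ) = Cov(Xᵢ,Xⱼ); the off-diagonal part of the true-score variance is the same as above.
True-score variance = [0.65 + 0.58] + 0.36 = 1.23 + 0.36 = 1.59.
Reliability = 1.59 / 2.36 = 0.674.

0.674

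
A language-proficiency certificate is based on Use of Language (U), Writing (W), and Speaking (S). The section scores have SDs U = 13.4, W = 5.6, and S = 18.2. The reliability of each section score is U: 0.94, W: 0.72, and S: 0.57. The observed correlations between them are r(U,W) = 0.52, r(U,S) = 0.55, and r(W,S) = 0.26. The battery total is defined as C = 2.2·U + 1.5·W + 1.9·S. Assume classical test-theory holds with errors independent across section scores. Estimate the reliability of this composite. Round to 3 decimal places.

Var(C) = 2.2²·13.4² + 1.5²·5.6² + 1.9²·18.2² + 2·[3.3·13.4·5.6·0.52 + 4.18·13.4·18.2·0.55 + 2.85·5.6·18.2·0.26] = 2135.41 + 1529.94 = 3665.35.
Because errors are independent across components, Cov(Tᵢ,Tⱼ) = Cov(Xᵢ,Xⱼ); the off-diagonal part of the true-score variance is the same as above.
True-score variance = [2.2²·13.4²·0.94 + 1.5²·5.6²·0.72 + 1.9²·18.2²·0.57] + 1529.94 = 1549.32 + 1529.94 = 3079.26.
Reliability = 3079.26 / 3665.35 = 0.840.

0.840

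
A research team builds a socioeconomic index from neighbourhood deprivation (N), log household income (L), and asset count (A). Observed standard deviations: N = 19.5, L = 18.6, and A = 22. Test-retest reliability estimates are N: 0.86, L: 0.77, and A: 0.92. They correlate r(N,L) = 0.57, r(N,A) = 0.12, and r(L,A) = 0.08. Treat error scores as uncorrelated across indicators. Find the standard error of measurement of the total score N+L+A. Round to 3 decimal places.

13.097

Var(total) = 1210.21 + 581.91 = 1792.12.
True-score variance = 1038.68 + 581.91 = 1620.59, so reliability = 0.9043.
Error variance = 1792.12 − 1620.59 = 171.526; SEM = √171.526 = 13.097.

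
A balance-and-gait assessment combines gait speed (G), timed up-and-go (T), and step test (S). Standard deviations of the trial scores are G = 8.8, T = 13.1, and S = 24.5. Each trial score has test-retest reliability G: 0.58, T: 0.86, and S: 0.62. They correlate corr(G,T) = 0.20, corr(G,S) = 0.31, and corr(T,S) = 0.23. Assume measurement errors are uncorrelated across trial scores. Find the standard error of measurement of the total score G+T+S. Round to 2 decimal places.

Var(total) = 849.3 + 327.421 = 1176.72.
True-score variance = 564.655 + 327.421 = 892.076, so reliability = 0.7581.
Error variance = 1176.72 − 892.076 = 284.645; SEM = √284.645 = 16.87.

16.87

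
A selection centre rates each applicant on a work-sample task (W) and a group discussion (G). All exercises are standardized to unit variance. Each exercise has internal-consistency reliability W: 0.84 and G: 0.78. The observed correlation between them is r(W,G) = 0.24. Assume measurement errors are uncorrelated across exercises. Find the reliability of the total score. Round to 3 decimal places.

0.847

Var(W+G) = 2 + 2·[0.24] = 2 + 0.48 = 2.48.
Under uncorrelated errors the observed covariances equal the true-score covariances, so only the own-variance terms attenuate.
True-score variance = [0.84 + 0.78] + 0.48 = 1.62 + 0.48 = 2.1.
Reliability = 2.1 / 2.48 = 0.847.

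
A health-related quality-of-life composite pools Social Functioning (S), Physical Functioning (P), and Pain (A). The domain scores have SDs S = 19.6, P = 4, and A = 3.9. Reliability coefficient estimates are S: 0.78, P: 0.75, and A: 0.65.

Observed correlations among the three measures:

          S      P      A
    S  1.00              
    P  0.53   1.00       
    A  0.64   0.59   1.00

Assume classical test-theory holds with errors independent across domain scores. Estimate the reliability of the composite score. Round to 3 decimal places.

0.847

Var(S+P+A) = 19.6² + 4² + 3.9² + 2·[19.6·4·0.53 + 19.6·3.9·0.64 + 4·3.9·0.59] = 415.37 + 199.355 = 614.725.
Under uncorrelated errors the observed covariances equal the true-score covariances, so only the own-variance terms attenuate.
True-score variance = [19.6²·0.78 + 4²·0.75 + 3.9²·0.65] + 199.355 = 321.531 + 199.355 = 520.887.
Reliability = 520.887 / 614.725 = 0.847.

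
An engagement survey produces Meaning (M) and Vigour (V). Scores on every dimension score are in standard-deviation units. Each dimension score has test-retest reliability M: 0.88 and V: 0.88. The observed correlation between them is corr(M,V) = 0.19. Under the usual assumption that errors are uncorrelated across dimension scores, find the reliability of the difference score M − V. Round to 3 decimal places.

0.852

Var(M−V) = 1 + 1 − 2·0.19 = 2 − 0.38 = 1.62.
Because errors are independent across components, Cov(Tᵢ,Tⱼ) = Cov(Xᵢ,Xⱼ); the off-diagonal part of the true-score variance is the same as above.
True-score variance = [0.88 + 0.88] − 0.38 = 1.76 − 0.38 = 1.38.
Reliability = 1.38 / 1.62 = 0.852.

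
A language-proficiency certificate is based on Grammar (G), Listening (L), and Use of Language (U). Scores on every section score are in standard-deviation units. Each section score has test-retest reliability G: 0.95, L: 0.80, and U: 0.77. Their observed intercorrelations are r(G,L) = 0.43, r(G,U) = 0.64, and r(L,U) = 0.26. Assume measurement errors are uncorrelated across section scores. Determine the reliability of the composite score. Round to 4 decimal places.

Var(G+L+U) = 3 + 2·[0.43 + 0.64 + 0.26] = 3 + 2.66 = 5.66.
Under uncorrelated errors the observed covariances equal the true-score covariances, so only the own-variance terms attenuate.
True-score variance = [0.95 + 0.80 + 0.77] + 2.66 = 2.52 + 2.66 = 5.18.
Reliability = 5.18 / 5.66 = 0.9152.

0.9152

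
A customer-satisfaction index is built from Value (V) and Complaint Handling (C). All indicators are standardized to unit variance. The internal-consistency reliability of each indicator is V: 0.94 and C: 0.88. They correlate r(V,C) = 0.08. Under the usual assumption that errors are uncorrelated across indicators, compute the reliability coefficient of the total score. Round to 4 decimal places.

0.9167

Var(V+C) = 2 + 2·[0.08] = 2 + 0.16 = 2.16.
Because errors are independent across components, Cov(Tᵢ,Tⱼ) = Cov(Xᵢ,Xⱼ); the off-diagonal part of the true-score variance is the same as above.
True-score variance = [0.94 + 0.88] + 0.16 = 1.82 + 0.16 = 1.98.
Reliability = 1.98 / 2.16 = 0.9167.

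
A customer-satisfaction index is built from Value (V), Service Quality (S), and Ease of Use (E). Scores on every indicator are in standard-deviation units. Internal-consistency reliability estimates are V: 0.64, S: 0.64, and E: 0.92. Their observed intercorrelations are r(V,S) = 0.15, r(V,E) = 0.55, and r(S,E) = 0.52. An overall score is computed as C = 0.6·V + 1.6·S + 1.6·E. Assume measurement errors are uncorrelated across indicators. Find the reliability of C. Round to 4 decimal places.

Var(C) = 0.6² + 1.6² + 1.6² + 2·[0.96·0.15 + 0.96·0.55 + 2.56·0.52] = 5.48 + 4.0064 = 9.4864.
With uncorrelated errors the cross-covariances are all true-score covariance, so they carry over unchanged; only the diagonal terms shrink to ρᵢσᵢ².
True-score variance = [0.6²·0.64 + 1.6²·0.64 + 1.6²·0.92] + 4.0064 = 4.224 + 4.0064 = 8.2304.
Reliability = 8.2304 / 9.4864 = 0.8676.

0.8676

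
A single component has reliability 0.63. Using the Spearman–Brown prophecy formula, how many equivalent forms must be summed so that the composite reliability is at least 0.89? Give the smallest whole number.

5

k ≥ ρ*(1−ρ₁)/(ρ₁(1−ρ*)) = 0.89·0.37 / (0.63·0.11) = 4.752.
Smallest integer k = 5.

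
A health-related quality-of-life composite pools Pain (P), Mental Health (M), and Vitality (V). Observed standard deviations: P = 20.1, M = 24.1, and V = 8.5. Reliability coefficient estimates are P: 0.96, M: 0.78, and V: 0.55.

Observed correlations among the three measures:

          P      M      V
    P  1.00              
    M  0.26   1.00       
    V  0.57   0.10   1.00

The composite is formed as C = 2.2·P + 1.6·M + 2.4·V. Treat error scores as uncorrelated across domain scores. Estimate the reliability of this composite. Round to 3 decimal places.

0.900

Var(C) = 2.2²·20.1² + 1.6²·24.1² + 2.4²·8.5² + 2·[3.52·20.1·24.1·0.26 + 5.28·20.1·8.5·0.57 + 3.84·24.1·8.5·0.10] = 3858.44 + 2072.37 = 5930.81.
Under uncorrelated errors the observed covariances equal the true-score covariances, so only the own-variance terms attenuate.
True-score variance = [2.2²·20.1²·0.96 + 1.6²·24.1²·0.78 + 2.4²·8.5²·0.55] + 2072.37 = 3265.84 + 2072.37 = 5338.21.
Reliability = 5338.21 / 5930.81 = 0.900.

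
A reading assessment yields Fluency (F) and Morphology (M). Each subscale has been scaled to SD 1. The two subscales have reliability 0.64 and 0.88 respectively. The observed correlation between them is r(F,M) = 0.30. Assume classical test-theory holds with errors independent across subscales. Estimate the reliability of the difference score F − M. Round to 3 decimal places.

0.657

Var(F−M) = 1 + 1 − 2·0.30 = 2 − 0.6 = 1.4.
With uncorrelated errors the cross-covariances are all true-score covariance, so they carry over unchanged; only the diagonal terms shrink to ρᵢσᵢ².
True-score variance = [0.64 + 0.88] − 0.6 = 1.52 − 0.6 = 0.92.
Reliability = 0.92 / 1.4 = 0.657.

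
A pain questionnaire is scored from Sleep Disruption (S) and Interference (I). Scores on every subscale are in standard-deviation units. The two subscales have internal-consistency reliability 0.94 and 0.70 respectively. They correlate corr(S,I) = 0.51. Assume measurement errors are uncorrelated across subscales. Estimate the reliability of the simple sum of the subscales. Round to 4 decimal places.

0.8808

Var(S+I) = 2 + 2·[0.51] = 2 + 1.02 = 3.02.
Under uncorrelated errors the observed covariances equal the true-score covariances, so only the own-variance terms attenuate.
True-score variance = [0.94 + 0.70] + 1.02 = 1.64 + 1.02 = 2.66.
Reliability = 2.66 / 3.02 = 0.8808.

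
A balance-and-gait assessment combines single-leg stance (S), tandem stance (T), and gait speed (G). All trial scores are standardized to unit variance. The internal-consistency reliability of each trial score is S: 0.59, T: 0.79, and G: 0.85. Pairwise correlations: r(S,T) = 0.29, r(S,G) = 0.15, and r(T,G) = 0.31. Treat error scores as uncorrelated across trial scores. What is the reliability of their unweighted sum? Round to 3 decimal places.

0.829

Var(S+T+G) = 3 + 2·[0.29 + 0.15 + 0.31] = 3 + 1.5 = 4.5.
Because errors are independent across components, Cov(Tᵢ,Tⱼ) = Cov(Xᵢ,Xⱼ); the off-diagonal part of the true-score variance is the same as above.
True-score variance = [0.59 + 0.79 + 0.85] + 1.5 = 2.23 + 1.5 = 3.73.
Reliability = 3.73 / 4.5 = 0.829.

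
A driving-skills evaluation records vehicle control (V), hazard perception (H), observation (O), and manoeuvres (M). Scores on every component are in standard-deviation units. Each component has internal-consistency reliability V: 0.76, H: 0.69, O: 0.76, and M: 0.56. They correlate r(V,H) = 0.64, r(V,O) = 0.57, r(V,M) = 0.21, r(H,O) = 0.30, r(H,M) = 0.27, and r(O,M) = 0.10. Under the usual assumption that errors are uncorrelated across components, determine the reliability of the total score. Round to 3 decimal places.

Var(V+H+O+M) = 4 + 2·[0.64 + 0.57 + 0.21 + 0.30 + 0.27 + 0.10] = 4 + 4.18 = 8.18.
With uncorrelated errors the cross-covariances are all true-score covariance, so they carry over unchanged; only the diagonal terms shrink to ρᵢσᵢ².
True-score variance = [0.76 + 0.69 + 0.76 + 0.56] + 4.18 = 2.77 + 4.18 = 6.95.
Reliability = 6.95 / 8.18 = 0.850.

0.850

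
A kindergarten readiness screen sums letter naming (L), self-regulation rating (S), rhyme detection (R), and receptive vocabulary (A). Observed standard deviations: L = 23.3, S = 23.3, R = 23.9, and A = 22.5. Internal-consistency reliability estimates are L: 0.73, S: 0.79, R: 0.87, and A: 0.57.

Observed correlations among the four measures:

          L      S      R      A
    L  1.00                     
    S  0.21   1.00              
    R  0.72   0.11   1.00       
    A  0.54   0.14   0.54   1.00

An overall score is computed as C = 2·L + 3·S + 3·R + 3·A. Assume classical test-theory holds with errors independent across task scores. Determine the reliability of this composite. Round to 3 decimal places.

0.875

Var(C) = 2²·23.3² + 3²·23.3² + 3²·23.9² + 3²·22.5² + 2·[6·23.3·23.3·0.21 + 6·23.3·23.9·0.72 + 6·23.3·22.5·0.54 + 9·23.3·23.9·0.11 + 9·23.3·22.5·0.14 + 9·23.9·22.5·0.54] = 16754.7 + 17227.2 = 33981.9.
Because errors are independent across components, Cov(Tᵢ,Tⱼ) = Cov(Xᵢ,Xⱼ); the off-diagonal part of the true-score variance is the same as above.
True-score variance = [2²·23.3²·0.73 + 3²·23.3²·0.79 + 3²·23.9²·0.87 + 3²·22.5²·0.57] + 17227.2 = 12514.8 + 17227.2 = 29742.
Reliability = 29742 / 33981.9 = 0.875.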